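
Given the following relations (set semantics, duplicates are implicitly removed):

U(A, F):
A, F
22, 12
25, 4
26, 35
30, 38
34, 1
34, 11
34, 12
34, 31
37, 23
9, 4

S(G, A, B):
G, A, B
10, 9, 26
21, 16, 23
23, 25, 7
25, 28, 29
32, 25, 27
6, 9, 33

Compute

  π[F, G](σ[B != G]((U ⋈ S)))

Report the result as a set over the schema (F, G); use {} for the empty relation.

{(4, 10), (4, 23), (4, 32), (4, 6)}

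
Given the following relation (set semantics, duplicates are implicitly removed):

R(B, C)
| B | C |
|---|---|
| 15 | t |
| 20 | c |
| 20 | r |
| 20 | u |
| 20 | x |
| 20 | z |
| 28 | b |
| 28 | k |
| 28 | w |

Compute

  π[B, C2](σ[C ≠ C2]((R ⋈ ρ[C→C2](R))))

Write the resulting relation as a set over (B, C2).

{(20, c), (20, r), (20, u), (20, x), (20, z), (28, b), (28, k), (28, w)}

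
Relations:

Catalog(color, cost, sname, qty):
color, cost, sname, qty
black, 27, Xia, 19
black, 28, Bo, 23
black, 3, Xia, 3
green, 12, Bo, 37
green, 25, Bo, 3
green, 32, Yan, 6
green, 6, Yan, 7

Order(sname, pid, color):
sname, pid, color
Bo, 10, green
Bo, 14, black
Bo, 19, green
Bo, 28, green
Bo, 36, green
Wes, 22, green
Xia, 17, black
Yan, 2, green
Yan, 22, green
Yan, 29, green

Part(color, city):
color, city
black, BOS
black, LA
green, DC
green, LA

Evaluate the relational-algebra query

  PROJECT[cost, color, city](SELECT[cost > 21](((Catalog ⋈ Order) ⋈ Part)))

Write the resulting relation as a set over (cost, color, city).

Catalog ⋈ Order (natural join on color, sname): {(black, 27, Xia, 19, 17), (black, 28, Bo, 23, 14), (black, 3, Xia, 3, 17), (green, 12, Bo, 37, 10), (green, 12, Bo, 37, 19), (green, 12, Bo, 37, 28), (green, 12, Bo, 37, 36), (green, 25, Bo, 3, 10), (green, 25, Bo, 3, 19), (green, 25, Bo, 3, 28), (green, 25, Bo, 3, 36), (green, 32, Yan, 6, 2), (green, 32, Yan, 6, 22), (green, 32, Yan, 6, 29), (green, 6, Yan, 7, 2), (green, 6, Yan, 7, 22), (green, 6, Yan, 7, 29)}
(Catalog ⋈ Order) ⋈ Part (natural join on color): {(black, 27, Xia, 19, 17, BOS), (black, 27, Xia, 19, 17, LA), (black, 28, Bo, 23, 14, BOS), (black, 28, Bo, 23, 14, LA), (black, 3, Xia, 3, 17, BOS), (black, 3, Xia, 3, 17, LA), (green, 12, Bo, 37, 10, DC), (green, 12, Bo, 37, 10, LA), (green, 12, Bo, 37, 19, DC), (green, 12, Bo, 37, 19, LA), (green, 12, Bo, 37, 28, DC), (green, 12, Bo, 37, 28, LA), (green, 12, Bo, 37, 36, DC), (green, 12, Bo, 37, 36, LA), (green, 25, Bo, 3, 10, DC), (green, 25, Bo, 3, 10, LA), (green, 25, Bo, 3, 19, DC), (green, 25, Bo, 3, 19, LA), (green, 25, Bo, 3, 28, DC), (green, 25, Bo, 3, 28, LA), (green, 25, Bo, 3, 36, DC), (green, 25, Bo, 3, 36, LA), (green, 32, Yan, 6, 2, DC), (green, 32, Yan, 6, 2, LA), (green, 32, Yan, 6, 22, DC), (green, 32, Yan, 6, 22, LA), (green, 32, Yan, 6, 29, DC), (green, 32, Yan, 6, 29, LA), (green, 6, Yan, 7, 2, DC), (green, 6, Yan, 7, 2, LA), (green, 6, Yan, 7, 22, DC), (green, 6, Yan, 7, 22, LA), (green, 6, Yan, 7, 29, DC), (green, 6, Yan, 7, 29, LA)}
σ[cost > 21]: keep tuples satisfying cost > 21 → {(black, 27, Xia, 19, 17, BOS), (black, 27, Xia, 19, 17, LA), (black, 28, Bo, 23, 14, BOS), (black, 28, Bo, 23, 14, LA), (green, 25, Bo, 3, 10, DC), (green, 25, Bo, 3, 10, LA), (green, 25, Bo, 3, 19, DC), (green, 25, Bo, 3, 19, LA), (green, 25, Bo, 3, 28, DC), (green, 25, Bo, 3, 28, LA), (green, 25, Bo, 3, 36, DC), (green, 25, Bo, 3, 36, LA), (green, 32, Yan, 6, 2, DC), (green, 32, Yan, 6, 2, LA), (green, 32, Yan, 6, 22, DC), (green, 32, Yan, 6, 22, LA), (green, 32, Yan, 6, 29, DC), (green, 32, Yan, 6, 29, LA)}
π_{cost, color, city} gives {(25, green, DC), (25, green, LA), (27, black, BOS), (27, black, LA), (28, black, BOS), (28, black, LA), (32, green, DC), (32, green, LA)} (10 duplicate(s) eliminated).

{(25, green, DC), (25, green, LA), (27, black, BOS), (27, black, LA), (28, black, BOS), (28, black, LA), (32, green, DC), (32, green, LA)}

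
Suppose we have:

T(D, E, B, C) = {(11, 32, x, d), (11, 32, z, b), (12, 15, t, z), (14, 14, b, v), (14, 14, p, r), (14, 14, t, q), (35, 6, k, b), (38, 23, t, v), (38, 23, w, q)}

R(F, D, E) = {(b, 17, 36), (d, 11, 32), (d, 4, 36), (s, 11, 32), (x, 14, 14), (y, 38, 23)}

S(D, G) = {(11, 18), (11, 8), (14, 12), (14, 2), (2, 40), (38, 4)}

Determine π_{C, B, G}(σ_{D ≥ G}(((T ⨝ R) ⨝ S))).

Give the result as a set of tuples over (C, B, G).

{(b, z, 8), (d, x, 8), (q, t, 12), (q, t, 2), (q, w, 4), (r, p, 12), (r, p, 2), (v, b, 12), (v, b, 2), (v, t, 4)}

T ⋈ R (natural join on D, E): {(11, 32, x, d, d), (11, 32, x, d, s), (11, 32, z, b, d), (11, 32, z, b, s), (14, 14, b, v, x), (14, 14, p, r, x), (14, 14, t, q, x), (38, 23, t, v, y), (38, 23, w, q, y)}
(T ⨝ R) ⋈ S (natural join on D): {(11, 32, x, d, d, 18), (11, 32, x, d, d, 8), (11, 32, x, d, s, 18), (11, 32, x, d, s, 8), (11, 32, z, b, d, 18), (11, 32, z, b, d, 8), (11, 32, z, b, s, 18), (11, 32, z, b, s, 8), (14, 14, b, v, x, 12), (14, 14, b, v, x, 2), (14, 14, p, r, x, 12), (14, 14, p, r, x, 2), (14, 14, t, q, x, 12), (14, 14, t, q, x, 2), (38, 23, t, v, y, 4), (38, 23, w, q, y, 4)}
Apply σ_{D ≥ G}; surviving tuples: {(11, 32, x, d, d, 8), (11, 32, x, d, s, 8), (11, 32, z, b, d, 8), (11, 32, z, b, s, 8), (14, 14, b, v, x, 12), (14, 14, b, v, x, 2), (14, 14, p, r, x, 12), (14, 14, p, r, x, 2), (14, 14, t, q, x, 12), (14, 14, t, q, x, 2), (38, 23, t, v, y, 4), (38, 23, w, q, y, 4)}
Projecting to C, B, G (2 duplicate(s) eliminated): {(b, z, 8), (d, x, 8), (q, t, 12), (q, t, 2), (q, w, 4), (r, p, 12), (r, p, 2), (v, b, 12), (v, b, 2), (v, t, 4)}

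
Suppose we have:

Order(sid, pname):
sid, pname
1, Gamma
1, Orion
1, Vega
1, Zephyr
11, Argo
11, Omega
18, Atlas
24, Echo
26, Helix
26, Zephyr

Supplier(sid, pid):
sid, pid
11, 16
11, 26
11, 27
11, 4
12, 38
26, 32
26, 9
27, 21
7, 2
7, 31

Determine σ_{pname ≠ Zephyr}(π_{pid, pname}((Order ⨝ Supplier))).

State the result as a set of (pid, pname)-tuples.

{(16, Argo), (16, Omega), (26, Argo), (26, Omega), (27, Argo), (27, Omega), (32, Helix), (4, Argo), (4, Omega), (9, Helix)}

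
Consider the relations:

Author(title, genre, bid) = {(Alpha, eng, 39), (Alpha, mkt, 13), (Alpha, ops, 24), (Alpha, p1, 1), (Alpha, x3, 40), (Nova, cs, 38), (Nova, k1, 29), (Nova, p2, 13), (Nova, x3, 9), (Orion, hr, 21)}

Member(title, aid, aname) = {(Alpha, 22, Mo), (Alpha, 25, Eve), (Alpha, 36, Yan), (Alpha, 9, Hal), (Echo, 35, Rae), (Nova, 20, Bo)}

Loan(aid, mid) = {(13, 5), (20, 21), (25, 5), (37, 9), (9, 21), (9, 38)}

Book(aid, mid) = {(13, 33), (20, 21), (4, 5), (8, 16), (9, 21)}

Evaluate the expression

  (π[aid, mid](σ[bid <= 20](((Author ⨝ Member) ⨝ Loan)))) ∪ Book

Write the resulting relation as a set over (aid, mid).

Joining Author and Member on title yields {(Alpha, eng, 39, 22, Mo), (Alpha, eng, 39, 25, Eve), (Alpha, eng, 39, 36, Yan), (Alpha, eng, 39, 9, Hal), (Alpha, mkt, 13, 22, Mo), (Alpha, mkt, 13, 25, Eve), (Alpha, mkt, 13, 36, Yan), (Alpha, mkt, 13, 9, Hal), (Alpha, ops, 24, 22, Mo), (Alpha, ops, 24, 25, Eve), (Alpha, ops, 24, 36, Yan), (Alpha, ops, 24, 9, Hal), (Alpha, p1, 1, 22, Mo), (Alpha, p1, 1, 25, Eve), (Alpha, p1, 1, 36, Yan), (Alpha, p1, 1, 9, Hal), (Alpha, x3, 40, 22, Mo), (Alpha, x3, 40, 25, Eve), (Alpha, x3, 40, 36, Yan), (Alpha, x3, 40, 9, Hal), (Nova, cs, 38, 20, Bo), (Nova, k1, 29, 20, Bo), (Nova, p2, 13, 20, Bo), (Nova, x3, 9, 20, Bo)}.
Joining (Author ⨝ Member) and Loan on aid yields {(Alpha, eng, 39, 25, Eve, 5), (Alpha, eng, 39, 9, Hal, 21), (Alpha, eng, 39, 9, Hal, 38), (Alpha, mkt, 13, 25, Eve, 5), (Alpha, mkt, 13, 9, Hal, 21), (Alpha, mkt, 13, 9, Hal, 38), (Alpha, ops, 24, 25, Eve, 5), (Alpha, ops, 24, 9, Hal, 21), (Alpha, ops, 24, 9, Hal, 38), (Alpha, p1, 1, 25, Eve, 5), (Alpha, p1, 1, 9, Hal, 21), (Alpha, p1, 1, 9, Hal, 38), (Alpha, x3, 40, 25, Eve, 5), (Alpha, x3, 40, 9, Hal, 21), (Alpha, x3, 40, 9, Hal, 38), (Nova, cs, 38, 20, Bo, 21), (Nova, k1, 29, 20, Bo, 21), (Nova, p2, 13, 20, Bo, 21), (Nova, x3, 9, 20, Bo, 21)}.
Apply σ_{bid <= 20}; surviving tuples: {(Alpha, mkt, 13, 25, Eve, 5), (Alpha, mkt, 13, 9, Hal, 21), (Alpha, mkt, 13, 9, Hal, 38), (Alpha, p1, 1, 25, Eve, 5), (Alpha, p1, 1, 9, Hal, 21), (Alpha, p1, 1, 9, Hal, 38), (Nova, p2, 13, 20, Bo, 21), (Nova, x3, 9, 20, Bo, 21)}
Keep only column(s) aid, mid (4 duplicate(s) eliminated): {(20, 21), (25, 5), (9, 21), (9, 38)}
Taking the union: {(13, 33), (20, 21), (25, 5), (4, 5), (8, 16), (9, 21), (9, 38)}

{(13, 33), (20, 21), (25, 5), (4, 5), (8, 16), (9, 21), (9, 38)}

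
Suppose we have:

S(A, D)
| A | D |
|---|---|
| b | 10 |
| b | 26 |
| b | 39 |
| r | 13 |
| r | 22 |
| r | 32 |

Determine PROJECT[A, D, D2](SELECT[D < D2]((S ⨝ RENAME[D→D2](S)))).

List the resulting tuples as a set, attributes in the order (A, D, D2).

ρ[D→D2]: schema becomes (A, D2); tuples unchanged.
Natural join on A: {(b, 10, 10), (b, 10, 26), (b, 10, 39), (b, 26, 10), (b, 26, 26), (b, 26, 39), (b, 39, 10), (b, 39, 26), (b, 39, 39), (r, 13, 13), (r, 13, 22), (r, 13, 32), (r, 22, 13), (r, 22, 22), (r, 22, 32), (r, 32, 13), (r, 32, 22), (r, 32, 32)}
σ[D < D2]: keep tuples satisfying D < D2 → {(b, 10, 26), (b, 10, 39), (b, 26, 39), (r, 13, 22), (r, 13, 32), (r, 22, 32)}
π_{A, D, D2} gives {(b, 10, 26), (b, 10, 39), (b, 26, 39), (r, 13, 22), (r, 13, 32), (r, 22, 32)}.

{(b, 10, 26), (b, 10, 39), (b, 26, 39), (r, 13, 22), (r, 13, 32), (r, 22, 32)}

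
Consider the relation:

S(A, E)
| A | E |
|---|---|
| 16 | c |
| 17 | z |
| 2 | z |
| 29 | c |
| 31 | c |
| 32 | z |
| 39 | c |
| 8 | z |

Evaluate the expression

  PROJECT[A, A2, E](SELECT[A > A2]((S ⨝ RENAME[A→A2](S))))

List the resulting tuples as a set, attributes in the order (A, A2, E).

{(17, 2, z), (17, 8, z), (29, 16, c), (31, 16, c), (31, 29, c), (32, 17, z), (32, 2, z), (32, 8, z), (39, 16, c), (39, 29, c), (39, 31, c), (8, 2, z)}

ρ[A→A2]: schema becomes (A2, E); tuples unchanged.
Natural join on E: {(16, c, 16), (16, c, 29), (16, c, 31), (16, c, 39), (17, z, 17), (17, z, 2), (17, z, 32), (17, z, 8), (2, z, 17), (2, z, 2), (2, z, 32), (2, z, 8), (29, c, 16), (29, c, 29), (29, c, 31), (29, c, 39), (31, c, 16), (31, c, 29), (31, c, 31), (31, c, 39), (32, z, 17), (32, z, 2), (32, z, 32), (32, z, 8), (39, c, 16), (39, c, 29), (39, c, 31), (39, c, 39), (8, z, 17), (8, z, 2), (8, z, 32), (8, z, 8)}
Filtering on A > A2 leaves {(17, z, 2), (17, z, 8), (29, c, 16), (31, c, 16), (31, c, 29), (32, z, 17), (32, z, 2), (32, z, 8), (39, c, 16), (39, c, 29), (39, c, 31), (8, z, 2)}.
π_{A, A2, E} gives {(17, 2, z), (17, 8, z), (29, 16, c), (31, 16, c), (31, 29, c), (32, 17, z), (32, 2, z), (32, 8, z), (39, 16, c), (39, 29, c), (39, 31, c), (8, 2, z)}.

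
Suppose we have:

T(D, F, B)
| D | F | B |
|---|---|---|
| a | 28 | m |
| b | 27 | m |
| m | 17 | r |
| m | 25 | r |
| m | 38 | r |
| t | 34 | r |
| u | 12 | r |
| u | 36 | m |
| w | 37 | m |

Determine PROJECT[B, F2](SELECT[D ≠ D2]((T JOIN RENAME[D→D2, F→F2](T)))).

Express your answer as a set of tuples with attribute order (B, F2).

{(m, 27), (m, 28), (m, 36), (m, 37), (r, 12), (r, 17), (r, 25), (r, 34), (r, 38)}

ρ[D→D2, F→F2]: schema becomes (D2, F2, B); tuples unchanged.
Joining T and RENAME[D→D2, F→F2](T) on B yields {(a, 28, m, a, 28), (a, 28, m, b, 27), (a, 28, m, u, 36), (a, 28, m, w, 37), (b, 27, m, a, 28), (b, 27, m, b, 27), (b, 27, m, u, 36), (b, 27, m, w, 37), (m, 17, r, m, 17), (m, 17, r, m, 25), (m, 17, r, m, 38), (m, 17, r, t, 34), (m, 17, r, u, 12), (m, 25, r, m, 17), (m, 25, r, m, 25), (m, 25, r, m, 38), (m, 25, r, t, 34), (m, 25, r, u, 12), (m, 38, r, m, 17), (m, 38, r, m, 25), (m, 38, r, m, 38), (m, 38, r, t, 34), (m, 38, r, u, 12), (t, 34, r, m, 17), (t, 34, r, m, 25), (t, 34, r, m, 38), (t, 34, r, t, 34), (t, 34, r, u, 12), (u, 12, r, m, 17), (u, 12, r, m, 25), (u, 12, r, m, 38), (u, 12, r, t, 34), (u, 12, r, u, 12), (u, 36, m, a, 28), (u, 36, m, b, 27), (u, 36, m, u, 36), (u, 36, m, w, 37), (w, 37, m, a, 28), (w, 37, m, b, 27), (w, 37, m, u, 36), (w, 37, m, w, 37)}.
Apply σ_{D ≠ D2}; surviving tuples: {(a, 28, m, b, 27), (a, 28, m, u, 36), (a, 28, m, w, 37), (b, 27, m, a, 28), (b, 27, m, u, 36), (b, 27, m, w, 37), (m, 17, r, t, 34), (m, 17, r, u, 12), (m, 25, r, t, 34), (m, 25, r, u, 12), (m, 38, r, t, 34), (m, 38, r, u, 12), (t, 34, r, m, 17), (t, 34, r, m, 25), (t, 34, r, m, 38), (t, 34, r, u, 12), (u, 12, r, m, 17), (u, 12, r, m, 25), (u, 12, r, m, 38), (u, 12, r, t, 34), (u, 36, m, a, 28), (u, 36, m, b, 27), (u, 36, m, w, 37), (w, 37, m, a, 28), (w, 37, m, b, 27), (w, 37, m, u, 36)}
Keep only column(s) B, F2 (17 duplicate(s) eliminated): {(m, 27), (m, 28), (m, 36), (m, 37), (r, 12), (r, 17), (r, 25), (r, 34), (r, 38)}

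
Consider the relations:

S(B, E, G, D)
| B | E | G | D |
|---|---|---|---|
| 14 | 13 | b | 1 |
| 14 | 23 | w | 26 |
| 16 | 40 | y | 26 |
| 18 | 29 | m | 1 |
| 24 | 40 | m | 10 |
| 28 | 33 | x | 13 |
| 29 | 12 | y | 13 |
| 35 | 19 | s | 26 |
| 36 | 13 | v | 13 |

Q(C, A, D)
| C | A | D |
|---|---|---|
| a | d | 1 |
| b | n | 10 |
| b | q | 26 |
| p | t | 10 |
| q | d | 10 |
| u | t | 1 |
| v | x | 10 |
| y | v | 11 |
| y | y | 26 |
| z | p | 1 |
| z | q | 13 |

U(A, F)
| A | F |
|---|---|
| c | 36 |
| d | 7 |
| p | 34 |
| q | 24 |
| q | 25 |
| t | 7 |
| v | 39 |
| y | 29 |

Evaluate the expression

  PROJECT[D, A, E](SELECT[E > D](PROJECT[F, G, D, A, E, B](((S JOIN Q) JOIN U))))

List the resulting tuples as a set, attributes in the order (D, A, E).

{(1, d, 13), (1, d, 29), (1, p, 13), (1, p, 29), (1, t, 13), (1, t, 29), (10, d, 40), (10, t, 40), (13, q, 33), (26, q, 40), (26, y, 40)}

Joining S and Q on D yields {(14, 13, b, 1, a, d), (14, 13, b, 1, u, t), (14, 13, b, 1, z, p), (14, 23, w, 26, b, q), (14, 23, w, 26, y, y), (16, 40, y, 26, b, q), (16, 40, y, 26, y, y), (18, 29, m, 1, a, d), (18, 29, m, 1, u, t), (18, 29, m, 1, z, p), (24, 40, m, 10, b, n), (24, 40, m, 10, p, t), (24, 40, m, 10, q, d), (24, 40, m, 10, v, x), (28, 33, x, 13, z, q), (29, 12, y, 13, z, q), (35, 19, s, 26, b, q), (35, 19, s, 26, y, y), (36, 13, v, 13, z, q)}.
Joining (S JOIN Q) and U on A yields {(14, 13, b, 1, a, d, 7), (14, 13, b, 1, u, t, 7), (14, 13, b, 1, z, p, 34), (14, 23, w, 26, b, q, 24), (14, 23, w, 26, b, q, 25), (14, 23, w, 26, y, y, 29), (16, 40, y, 26, b, q, 24), (16, 40, y, 26, b, q, 25), (16, 40, y, 26, y, y, 29), (18, 29, m, 1, a, d, 7), (18, 29, m, 1, u, t, 7), (18, 29, m, 1, z, p, 34), (24, 40, m, 10, p, t, 7), (24, 40, m, 10, q, d, 7), (28, 33, x, 13, z, q, 24), (28, 33, x, 13, z, q, 25), (29, 12, y, 13, z, q, 24), (29, 12, y, 13, z, q, 25), (35, 19, s, 26, b, q, 24), (35, 19, s, 26, b, q, 25), (35, 19, s, 26, y, y, 29), (36, 13, v, 13, z, q, 24), (36, 13, v, 13, z, q, 25)}.
Keep only column(s) F, G, D, A, E, B: {(24, s, 26, q, 19, 35), (24, v, 13, q, 13, 36), (24, w, 26, q, 23, 14), (24, x, 13, q, 33, 28), (24, y, 13, q, 12, 29), (24, y, 26, q, 40, 16), (25, s, 26, q, 19, 35), (25, v, 13, q, 13, 36), (25, w, 26, q, 23, 14), (25, x, 13, q, 33, 28), (25, y, 13, q, 12, 29), (25, y, 26, q, 40, 16), (29, s, 26, y, 19, 35), (29, w, 26, y, 23, 14), (29, y, 26, y, 40, 16), (34, b, 1, p, 13, 14), (34, m, 1, p, 29, 18), (7, b, 1, d, 13, 14), (7, b, 1, t, 13, 14), (7, m, 1, d, 29, 18), (7, m, 1, t, 29, 18), (7, m, 10, d, 40, 24), (7, m, 10, t, 40, 24)}
Apply σ_{E > D}; surviving tuples: {(24, x, 13, q, 33, 28), (24, y, 26, q, 40, 16), (25, x, 13, q, 33, 28), (25, y, 26, q, 40, 16), (29, y, 26, y, 40, 16), (34, b, 1, p, 13, 14), (34, m, 1, p, 29, 18), (7, b, 1, d, 13, 14), (7, b, 1, t, 13, 14), (7, m, 1, d, 29, 18), (7, m, 1, t, 29, 18), (7, m, 10, d, 40, 24), (7, m, 10, t, 40, 24)}
Keep only column(s) D, A, E (2 duplicate(s) eliminated): {(1, d, 13), (1, d, 29), (1, p, 13), (1, p, 29), (1, t, 13), (1, t, 29), (10, d, 40), (10, t, 40), (13, q, 33), (26, q, 40), (26, y, 40)}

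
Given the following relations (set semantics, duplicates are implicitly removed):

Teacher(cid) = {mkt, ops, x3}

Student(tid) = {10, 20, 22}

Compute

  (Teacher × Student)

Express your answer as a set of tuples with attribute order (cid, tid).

{(mkt, 10), (mkt, 20), (mkt, 22), (ops, 10), (ops, 20), (ops, 22), (x3, 10), (x3, 20), (x3, 22)}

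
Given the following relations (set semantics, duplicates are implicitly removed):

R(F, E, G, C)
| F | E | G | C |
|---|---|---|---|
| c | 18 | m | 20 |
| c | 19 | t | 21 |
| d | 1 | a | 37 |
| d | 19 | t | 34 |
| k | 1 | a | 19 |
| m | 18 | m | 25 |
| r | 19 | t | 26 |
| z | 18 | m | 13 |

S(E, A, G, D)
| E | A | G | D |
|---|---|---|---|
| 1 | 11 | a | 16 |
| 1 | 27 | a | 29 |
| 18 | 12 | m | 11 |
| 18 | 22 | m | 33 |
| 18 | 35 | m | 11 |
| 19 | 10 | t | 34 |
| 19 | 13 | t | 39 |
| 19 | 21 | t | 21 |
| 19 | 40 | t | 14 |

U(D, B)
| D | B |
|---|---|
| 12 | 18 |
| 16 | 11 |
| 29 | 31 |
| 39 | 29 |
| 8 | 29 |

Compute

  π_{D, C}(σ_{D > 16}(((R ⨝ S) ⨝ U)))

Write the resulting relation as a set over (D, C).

{(29, 19), (29, 37), (39, 21), (39, 26), (39, 34)}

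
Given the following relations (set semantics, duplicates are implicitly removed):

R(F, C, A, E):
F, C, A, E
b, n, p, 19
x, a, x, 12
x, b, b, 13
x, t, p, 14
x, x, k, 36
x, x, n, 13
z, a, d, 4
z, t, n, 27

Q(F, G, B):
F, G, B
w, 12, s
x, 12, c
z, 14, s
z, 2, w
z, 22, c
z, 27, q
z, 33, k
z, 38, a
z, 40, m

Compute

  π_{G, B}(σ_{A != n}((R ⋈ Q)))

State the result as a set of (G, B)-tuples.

{(12, c), (14, s), (2, w), (22, c), (27, q), (33, k), (38, a), (40, m)}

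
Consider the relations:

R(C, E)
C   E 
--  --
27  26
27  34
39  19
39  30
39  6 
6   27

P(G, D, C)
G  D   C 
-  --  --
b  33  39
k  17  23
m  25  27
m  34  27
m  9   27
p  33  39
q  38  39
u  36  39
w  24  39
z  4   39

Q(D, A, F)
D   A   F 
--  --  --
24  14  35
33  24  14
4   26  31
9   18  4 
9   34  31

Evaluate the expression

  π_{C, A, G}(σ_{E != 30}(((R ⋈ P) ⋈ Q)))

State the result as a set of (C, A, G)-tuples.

R ⋈ P (natural join on C): {(27, 26, m, 25), (27, 26, m, 34), (27, 26, m, 9), (27, 34, m, 25), (27, 34, m, 34), (27, 34, m, 9), (39, 19, b, 33), (39, 19, p, 33), (39, 19, q, 38), (39, 19, u, 36), (39, 19, w, 24), (39, 19, z, 4), (39, 30, b, 33), (39, 30, p, 33), (39, 30, q, 38), (39, 30, u, 36), (39, 30, w, 24), (39, 30, z, 4), (39, 6, b, 33), (39, 6, p, 33), (39, 6, q, 38), (39, 6, u, 36), (39, 6, w, 24), (39, 6, z, 4)}
(R ⋈ P) ⋈ Q (natural join on D): {(27, 26, m, 9, 18, 4), (27, 26, m, 9, 34, 31), (27, 34, m, 9, 18, 4), (27, 34, m, 9, 34, 31), (39, 19, b, 33, 24, 14), (39, 19, p, 33, 24, 14), (39, 19, w, 24, 14, 35), (39, 19, z, 4, 26, 31), (39, 30, b, 33, 24, 14), (39, 30, p, 33, 24, 14), (39, 30, w, 24, 14, 35), (39, 30, z, 4, 26, 31), (39, 6, b, 33, 24, 14), (39, 6, p, 33, 24, 14), (39, 6, w, 24, 14, 35), (39, 6, z, 4, 26, 31)}
Filtering on E != 30 leaves {(27, 26, m, 9, 18, 4), (27, 26, m, 9, 34, 31), (27, 34, m, 9, 18, 4), (27, 34, m, 9, 34, 31), (39, 19, b, 33, 24, 14), (39, 19, p, 33, 24, 14), (39, 19, w, 24, 14, 35), (39, 19, z, 4, 26, 31), (39, 6, b, 33, 24, 14), (39, 6, p, 33, 24, 14), (39, 6, w, 24, 14, 35), (39, 6, z, 4, 26, 31)}.
Keep only column(s) C, A, G (6 duplicate(s) eliminated): {(27, 18, m), (27, 34, m), (39, 14, w), (39, 24, b), (39, 24, p), (39, 26, z)}

{(27, 18, m), (27, 34, m), (39, 14, w), (39, 24, b), (39, 24, p), (39, 26, z)}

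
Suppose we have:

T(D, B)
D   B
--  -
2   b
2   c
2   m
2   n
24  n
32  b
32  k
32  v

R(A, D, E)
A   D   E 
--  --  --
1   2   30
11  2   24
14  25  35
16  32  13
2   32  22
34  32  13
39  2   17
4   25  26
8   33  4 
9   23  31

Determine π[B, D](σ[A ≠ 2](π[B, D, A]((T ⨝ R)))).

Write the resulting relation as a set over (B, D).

Natural join on D: {(2, b, 1, 30), (2, b, 11, 24), (2, b, 39, 17), (2, c, 1, 30), (2, c, 11, 24), (2, c, 39, 17), (2, m, 1, 30), (2, m, 11, 24), (2, m, 39, 17), (2, n, 1, 30), (2, n, 11, 24), (2, n, 39, 17), (32, b, 16, 13), (32, b, 2, 22), (32, b, 34, 13), (32, k, 16, 13), (32, k, 2, 22), (32, k, 34, 13), (32, v, 16, 13), (32, v, 2, 22), (32, v, 34, 13)}
Keep only column(s) B, D, A: {(b, 2, 1), (b, 2, 11), (b, 2, 39), (b, 32, 16), (b, 32, 2), (b, 32, 34), (c, 2, 1), (c, 2, 11), (c, 2, 39), (k, 32, 16), (k, 32, 2), (k, 32, 34), (m, 2, 1), (m, 2, 11), (m, 2, 39), (n, 2, 1), (n, 2, 11), (n, 2, 39), (v, 32, 16), (v, 32, 2), (v, 32, 34)}
Selection A ≠ 2: {(b, 2, 1), (b, 2, 11), (b, 2, 39), (b, 32, 16), (b, 32, 34), (c, 2, 1), (c, 2, 11), (c, 2, 39), (k, 32, 16), (k, 32, 34), (m, 2, 1), (m, 2, 11), (m, 2, 39), (n, 2, 1), (n, 2, 11), (n, 2, 39), (v, 32, 16), (v, 32, 34)}
Keep only column(s) B, D (11 duplicate(s) eliminated): {(b, 2), (b, 32), (c, 2), (k, 32), (m, 2), (n, 2), (v, 32)}

{(b, 2), (b, 32), (c, 2), (k, 32), (m, 2), (n, 2), (v, 32)}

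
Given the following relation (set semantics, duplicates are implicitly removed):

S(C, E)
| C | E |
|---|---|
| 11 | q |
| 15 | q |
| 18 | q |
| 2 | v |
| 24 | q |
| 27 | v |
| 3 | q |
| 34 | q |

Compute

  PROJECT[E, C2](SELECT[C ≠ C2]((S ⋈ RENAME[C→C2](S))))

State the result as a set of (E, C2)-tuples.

{(q, 11), (q, 15), (q, 18), (q, 24), (q, 3), (q, 34), (v, 2), (v, 27)}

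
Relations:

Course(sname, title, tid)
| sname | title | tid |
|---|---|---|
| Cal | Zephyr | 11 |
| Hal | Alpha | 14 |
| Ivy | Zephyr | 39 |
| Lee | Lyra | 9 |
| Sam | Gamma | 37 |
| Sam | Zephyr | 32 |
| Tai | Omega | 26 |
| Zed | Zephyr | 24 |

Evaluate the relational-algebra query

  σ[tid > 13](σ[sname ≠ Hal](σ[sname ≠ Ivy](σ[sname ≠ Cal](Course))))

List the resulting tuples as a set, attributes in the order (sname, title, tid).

Apply σ_{sname ≠ Cal}; surviving tuples: {(Hal, Alpha, 14), (Ivy, Zephyr, 39), (Lee, Lyra, 9), (Sam, Gamma, 37), (Sam, Zephyr, 32), (Tai, Omega, 26), (Zed, Zephyr, 24)}
Apply σ_{sname ≠ Ivy}; surviving tuples: {(Hal, Alpha, 14), (Lee, Lyra, 9), (Sam, Gamma, 37), (Sam, Zephyr, 32), (Tai, Omega, 26), (Zed, Zephyr, 24)}
Apply σ_{sname ≠ Hal}; surviving tuples: {(Lee, Lyra, 9), (Sam, Gamma, 37), (Sam, Zephyr, 32), (Tai, Omega, 26), (Zed, Zephyr, 24)}
Apply σ_{tid > 13}; surviving tuples: {(Sam, Gamma, 37), (Sam, Zephyr, 32), (Tai, Omega, 26), (Zed, Zephyr, 24)}

{(Sam, Gamma, 37), (Sam, Zephyr, 32), (Tai, Omega, 26), (Zed, Zephyr, 24)}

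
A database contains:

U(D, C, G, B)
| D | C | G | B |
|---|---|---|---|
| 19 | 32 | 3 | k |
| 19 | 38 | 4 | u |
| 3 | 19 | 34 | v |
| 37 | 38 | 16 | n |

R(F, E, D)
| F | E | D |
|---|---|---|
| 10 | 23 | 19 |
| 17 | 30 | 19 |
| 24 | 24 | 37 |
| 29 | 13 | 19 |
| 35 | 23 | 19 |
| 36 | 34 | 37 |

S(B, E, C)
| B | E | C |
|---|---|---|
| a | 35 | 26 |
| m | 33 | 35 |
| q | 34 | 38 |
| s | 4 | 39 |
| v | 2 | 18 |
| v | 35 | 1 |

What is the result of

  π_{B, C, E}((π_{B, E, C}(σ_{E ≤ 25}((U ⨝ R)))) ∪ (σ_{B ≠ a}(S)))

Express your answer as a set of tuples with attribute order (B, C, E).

{(k, 32, 13), (k, 32, 23), (m, 35, 33), (n, 38, 24), (q, 38, 34), (s, 39, 4), (u, 38, 13), (u, 38, 23), (v, 1, 35), (v, 18, 2)}

Natural join on D: {(19, 32, 3, k, 10, 23), (19, 32, 3, k, 17, 30), (19, 32, 3, k, 29, 13), (19, 32, 3, k, 35, 23), (19, 38, 4, u, 10, 23), (19, 38, 4, u, 17, 30), (19, 38, 4, u, 29, 13), (19, 38, 4, u, 35, 23), (37, 38, 16, n, 24, 24), (37, 38, 16, n, 36, 34)}
Selection E ≤ 25: {(19, 32, 3, k, 10, 23), (19, 32, 3, k, 29, 13), (19, 32, 3, k, 35, 23), (19, 38, 4, u, 10, 23), (19, 38, 4, u, 29, 13), (19, 38, 4, u, 35, 23), (37, 38, 16, n, 24, 24)}
π[B, E, C]: project onto (B, E, C) (2 duplicate(s) eliminated) → {(k, 13, 32), (k, 23, 32), (n, 24, 38), (u, 13, 38), (u, 23, 38)}
Selection B ≠ a: {(m, 33, 35), (q, 34, 38), (s, 4, 39), (v, 2, 18), (v, 35, 1)}
Union: {(k, 13, 32), (k, 23, 32), (n, 24, 38), (u, 13, 38), (u, 23, 38)} with {(m, 33, 35), (q, 34, 38), (s, 4, 39), (v, 2, 18), (v, 35, 1)} → {(k, 13, 32), (k, 23, 32), (m, 33, 35), (n, 24, 38), (q, 34, 38), (s, 4, 39), (u, 13, 38), (u, 23, 38), (v, 2, 18), (v, 35, 1)}
π[B, C, E]: project onto (B, C, E) → {(k, 32, 13), (k, 32, 23), (m, 35, 33), (n, 38, 24), (q, 38, 34), (s, 39, 4), (u, 38, 13), (u, 38, 23), (v, 1, 35), (v, 18, 2)}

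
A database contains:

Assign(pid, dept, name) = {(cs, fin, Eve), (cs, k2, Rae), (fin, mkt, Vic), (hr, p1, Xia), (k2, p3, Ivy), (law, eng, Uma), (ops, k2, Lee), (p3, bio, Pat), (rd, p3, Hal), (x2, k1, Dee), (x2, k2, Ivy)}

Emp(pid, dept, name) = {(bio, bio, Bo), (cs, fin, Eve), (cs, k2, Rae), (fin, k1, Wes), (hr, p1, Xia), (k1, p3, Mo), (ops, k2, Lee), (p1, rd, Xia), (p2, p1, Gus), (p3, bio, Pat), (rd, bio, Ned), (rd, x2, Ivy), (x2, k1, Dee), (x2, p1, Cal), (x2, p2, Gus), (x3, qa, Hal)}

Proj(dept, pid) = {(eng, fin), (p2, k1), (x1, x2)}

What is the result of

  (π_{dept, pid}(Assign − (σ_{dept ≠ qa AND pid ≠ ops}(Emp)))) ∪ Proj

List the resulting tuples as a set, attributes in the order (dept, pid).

Selection dept ≠ qa AND pid ≠ ops: {(bio, bio, Bo), (cs, fin, Eve), (cs, k2, Rae), (fin, k1, Wes), (hr, p1, Xia), (k1, p3, Mo), (p1, rd, Xia), (p2, p1, Gus), (p3, bio, Pat), (rd, bio, Ned), (rd, x2, Ivy), (x2, k1, Dee), (x2, p1, Cal), (x2, p2, Gus)}
Difference: {(cs, fin, Eve), (cs, k2, Rae), (fin, mkt, Vic), (hr, p1, Xia), (k2, p3, Ivy), (law, eng, Uma), (ops, k2, Lee), (p3, bio, Pat), (rd, p3, Hal), (x2, k1, Dee), (x2, k2, Ivy)} with {(bio, bio, Bo), (cs, fin, Eve), (cs, k2, Rae), (fin, k1, Wes), (hr, p1, Xia), (k1, p3, Mo), (p1, rd, Xia), (p2, p1, Gus), (p3, bio, Pat), (rd, bio, Ned), (rd, x2, Ivy), (x2, k1, Dee), (x2, p1, Cal), (x2, p2, Gus)} → {(fin, mkt, Vic), (k2, p3, Ivy), (law, eng, Uma), (ops, k2, Lee), (rd, p3, Hal), (x2, k2, Ivy)}
π_{dept, pid} gives {(eng, law), (k2, ops), (k2, x2), (mkt, fin), (p3, k2), (p3, rd)}.
Union: {(eng, law), (k2, ops), (k2, x2), (mkt, fin), (p3, k2), (p3, rd)} with {(eng, fin), (p2, k1), (x1, x2)} → {(eng, fin), (eng, law), (k2, ops), (k2, x2), (mkt, fin), (p2, k1), (p3, k2), (p3, rd), (x1, x2)}

{(eng, fin), (eng, law), (k2, ops), (k2, x2), (mkt, fin), (p2, k1), (p3, k2), (p3, rd), (x1, x2)}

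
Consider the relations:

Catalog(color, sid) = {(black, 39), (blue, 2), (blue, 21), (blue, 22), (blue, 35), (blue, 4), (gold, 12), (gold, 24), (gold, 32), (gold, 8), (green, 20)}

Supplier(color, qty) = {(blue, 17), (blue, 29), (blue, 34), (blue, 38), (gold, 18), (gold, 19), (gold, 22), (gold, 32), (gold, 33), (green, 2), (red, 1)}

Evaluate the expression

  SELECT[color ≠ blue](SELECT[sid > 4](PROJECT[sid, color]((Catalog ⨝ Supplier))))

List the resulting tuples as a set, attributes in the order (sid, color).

Catalog ⋈ Supplier (natural join on color): {(blue, 2, 17), (blue, 2, 29), (blue, 2, 34), (blue, 2, 38), (blue, 21, 17), (blue, 21, 29), (blue, 21, 34), (blue, 21, 38), (blue, 22, 17), (blue, 22, 29), (blue, 22, 34), (blue, 22, 38), (blue, 35, 17), (blue, 35, 29), (blue, 35, 34), (blue, 35, 38), (blue, 4, 17), (blue, 4, 29), (blue, 4, 34), (blue, 4, 38), (gold, 12, 18), (gold, 12, 19), (gold, 12, 22), (gold, 12, 32), (gold, 12, 33), (gold, 24, 18), (gold, 24, 19), (gold, 24, 22), (gold, 24, 32), (gold, 24, 33), (gold, 32, 18), (gold, 32, 19), (gold, 32, 22), (gold, 32, 32), (gold, 32, 33), (gold, 8, 18), (gold, 8, 19), (gold, 8, 22), (gold, 8, 32), (gold, 8, 33), (green, 20, 2)}
π[sid, color]: project onto (sid, color) (31 duplicate(s) eliminated) → {(12, gold), (2, blue), (20, green), (21, blue), (22, blue), (24, gold), (32, gold), (35, blue), (4, blue), (8, gold)}
σ[sid > 4]: keep tuples satisfying sid > 4 → {(12, gold), (20, green), (21, blue), (22, blue), (24, gold), (32, gold), (35, blue), (8, gold)}
σ[color ≠ blue]: keep tuples satisfying color ≠ blue → {(12, gold), (20, green), (24, gold), (32, gold), (8, gold)}

{(12, gold), (20, green), (24, gold), (32, gold), (8, gold)}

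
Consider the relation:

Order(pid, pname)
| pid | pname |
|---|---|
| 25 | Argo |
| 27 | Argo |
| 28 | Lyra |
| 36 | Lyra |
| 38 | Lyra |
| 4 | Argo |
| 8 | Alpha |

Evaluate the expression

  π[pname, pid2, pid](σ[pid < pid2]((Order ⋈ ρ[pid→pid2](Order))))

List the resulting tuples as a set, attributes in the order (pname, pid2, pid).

ρ[pid→pid2]: schema becomes (pid2, pname); tuples unchanged.
Natural join on pname: {(25, Argo, 25), (25, Argo, 27), (25, Argo, 4), (27, Argo, 25), (27, Argo, 27), (27, Argo, 4), (28, Lyra, 28), (28, Lyra, 36), (28, Lyra, 38), (36, Lyra, 28), (36, Lyra, 36), (36, Lyra, 38), (38, Lyra, 28), (38, Lyra, 36), (38, Lyra, 38), (4, Argo, 25), (4, Argo, 27), (4, Argo, 4), (8, Alpha, 8)}
Filtering on pid < pid2 leaves {(25, Argo, 27), (28, Lyra, 36), (28, Lyra, 38), (36, Lyra, 38), (4, Argo, 25), (4, Argo, 27)}.
Keep only column(s) pname, pid2, pid: {(Argo, 25, 4), (Argo, 27, 25), (Argo, 27, 4), (Lyra, 36, 28), (Lyra, 38, 28), (Lyra, 38, 36)}

{(Argo, 25, 4), (Argo, 27, 25), (Argo, 27, 4), (Lyra, 36, 28), (Lyra, 38, 28), (Lyra, 38, 36)}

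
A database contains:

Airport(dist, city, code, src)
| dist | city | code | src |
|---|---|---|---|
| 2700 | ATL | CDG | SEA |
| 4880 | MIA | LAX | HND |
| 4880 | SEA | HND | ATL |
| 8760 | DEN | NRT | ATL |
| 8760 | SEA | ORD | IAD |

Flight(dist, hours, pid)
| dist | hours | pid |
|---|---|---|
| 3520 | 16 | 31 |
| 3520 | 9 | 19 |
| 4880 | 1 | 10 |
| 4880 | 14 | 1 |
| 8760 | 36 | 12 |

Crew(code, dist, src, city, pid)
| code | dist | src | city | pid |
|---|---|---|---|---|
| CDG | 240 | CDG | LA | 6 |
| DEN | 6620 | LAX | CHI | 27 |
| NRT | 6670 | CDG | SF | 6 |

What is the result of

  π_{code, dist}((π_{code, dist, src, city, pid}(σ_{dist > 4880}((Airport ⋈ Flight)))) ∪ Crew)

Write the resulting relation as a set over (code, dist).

{(CDG, 240), (DEN, 6620), (NRT, 6670), (NRT, 8760), (ORD, 8760)}

Airport ⋈ Flight (natural join on dist): {(4880, MIA, LAX, HND, 1, 10), (4880, MIA, LAX, HND, 14, 1), (4880, SEA, HND, ATL, 1, 10), (4880, SEA, HND, ATL, 14, 1), (8760, DEN, NRT, ATL, 36, 12), (8760, SEA, ORD, IAD, 36, 12)}
Filtering on dist > 4880 leaves {(8760, DEN, NRT, ATL, 36, 12), (8760, SEA, ORD, IAD, 36, 12)}.
Projecting to code, dist, src, city, pid: {(NRT, 8760, ATL, DEN, 12), (ORD, 8760, IAD, SEA, 12)}
Set union of the two operands is {(CDG, 240, CDG, LA, 6), (DEN, 6620, LAX, CHI, 27), (NRT, 6670, CDG, SF, 6), (NRT, 8760, ATL, DEN, 12), (ORD, 8760, IAD, SEA, 12)}.
Projecting to code, dist: {(CDG, 240), (DEN, 6620), (NRT, 6670), (NRT, 8760), (ORD, 8760)}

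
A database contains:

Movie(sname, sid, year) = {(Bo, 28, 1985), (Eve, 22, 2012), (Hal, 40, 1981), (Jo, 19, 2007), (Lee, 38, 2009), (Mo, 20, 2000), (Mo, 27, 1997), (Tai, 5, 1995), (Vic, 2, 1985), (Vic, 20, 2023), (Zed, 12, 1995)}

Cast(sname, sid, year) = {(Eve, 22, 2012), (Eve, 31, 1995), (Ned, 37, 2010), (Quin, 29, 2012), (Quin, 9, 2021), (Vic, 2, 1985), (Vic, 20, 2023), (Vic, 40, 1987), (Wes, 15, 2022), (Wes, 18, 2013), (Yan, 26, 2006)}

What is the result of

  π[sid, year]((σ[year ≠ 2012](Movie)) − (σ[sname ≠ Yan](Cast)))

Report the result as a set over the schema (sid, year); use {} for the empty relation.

σ[year ≠ 2012]: keep tuples satisfying year ≠ 2012 → {(Bo, 28, 1985), (Hal, 40, 1981), (Jo, 19, 2007), (Lee, 38, 2009), (Mo, 20, 2000), (Mo, 27, 1997), (Tai, 5, 1995), (Vic, 2, 1985), (Vic, 20, 2023), (Zed, 12, 1995)}
σ[sname ≠ Yan]: keep tuples satisfying sname ≠ Yan → {(Eve, 22, 2012), (Eve, 31, 1995), (Ned, 37, 2010), (Quin, 29, 2012), (Quin, 9, 2021), (Vic, 2, 1985), (Vic, 20, 2023), (Vic, 40, 1987), (Wes, 15, 2022), (Wes, 18, 2013)}
Taking the difference: {(Bo, 28, 1985), (Hal, 40, 1981), (Jo, 19, 2007), (Lee, 38, 2009), (Mo, 20, 2000), (Mo, 27, 1997), (Tai, 5, 1995), (Zed, 12, 1995)}
Projecting to sid, year: {(12, 1995), (19, 2007), (20, 2000), (27, 1997), (28, 1985), (38, 2009), (40, 1981), (5, 1995)}

{(12, 1995), (19, 2007), (20, 2000), (27, 1997), (28, 1985), (38, 2009), (40, 1981), (5, 1995)}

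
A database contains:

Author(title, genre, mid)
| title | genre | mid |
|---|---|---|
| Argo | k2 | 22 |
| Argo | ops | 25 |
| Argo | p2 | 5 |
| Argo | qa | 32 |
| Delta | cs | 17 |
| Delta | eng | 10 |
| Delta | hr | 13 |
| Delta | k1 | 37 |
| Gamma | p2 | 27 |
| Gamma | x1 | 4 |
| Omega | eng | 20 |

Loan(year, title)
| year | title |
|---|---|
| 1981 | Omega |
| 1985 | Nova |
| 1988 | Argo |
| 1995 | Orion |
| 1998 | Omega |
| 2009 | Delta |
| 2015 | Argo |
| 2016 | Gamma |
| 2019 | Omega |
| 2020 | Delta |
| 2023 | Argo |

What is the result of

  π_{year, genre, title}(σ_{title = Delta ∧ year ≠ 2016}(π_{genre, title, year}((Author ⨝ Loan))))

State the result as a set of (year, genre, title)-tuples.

Joining Author and Loan on title yields {(Argo, k2, 22, 1988), (Argo, k2, 22, 2015), (Argo, k2, 22, 2023), (Argo, ops, 25, 1988), (Argo, ops, 25, 2015), (Argo, ops, 25, 2023), (Argo, p2, 5, 1988), (Argo, p2, 5, 2015), (Argo, p2, 5, 2023), (Argo, qa, 32, 1988), (Argo, qa, 32, 2015), (Argo, qa, 32, 2023), (Delta, cs, 17, 2009), (Delta, cs, 17, 2020), (Delta, eng, 10, 2009), (Delta, eng, 10, 2020), (Delta, hr, 13, 2009), (Delta, hr, 13, 2020), (Delta, k1, 37, 2009), (Delta, k1, 37, 2020), (Gamma, p2, 27, 2016), (Gamma, x1, 4, 2016), (Omega, eng, 20, 1981), (Omega, eng, 20, 1998), (Omega, eng, 20, 2019)}.
π_{genre, title, year} gives {(cs, Delta, 2009), (cs, Delta, 2020), (eng, Delta, 2009), (eng, Delta, 2020), (eng, Omega, 1981), (eng, Omega, 1998), (eng, Omega, 2019), (hr, Delta, 2009), (hr, Delta, 2020), (k1, Delta, 2009), (k1, Delta, 2020), (k2, Argo, 1988), (k2, Argo, 2015), (k2, Argo, 2023), (ops, Argo, 1988), (ops, Argo, 2015), (ops, Argo, 2023), (p2, Argo, 1988), (p2, Argo, 2015), (p2, Argo, 2023), (p2, Gamma, 2016), (qa, Argo, 1988), (qa, Argo, 2015), (qa, Argo, 2023), (x1, Gamma, 2016)}.
σ[title = Delta ∧ year ≠ 2016]: keep tuples satisfying title = Delta ∧ year ≠ 2016 → {(cs, Delta, 2009), (cs, Delta, 2020), (eng, Delta, 2009), (eng, Delta, 2020), (hr, Delta, 2009), (hr, Delta, 2020), (k1, Delta, 2009), (k1, Delta, 2020)}
π_{year, genre, title} gives {(2009, cs, Delta), (2009, eng, Delta), (2009, hr, Delta), (2009, k1, Delta), (2020, cs, Delta), (2020, eng, Delta), (2020, hr, Delta), (2020, k1, Delta)}.

{(2009, cs, Delta), (2009, eng, Delta), (2009, hr, Delta), (2009, k1, Delta), (2020, cs, Delta), (2020, eng, Delta), (2020, hr, Delta), (2020, k1, Delta)}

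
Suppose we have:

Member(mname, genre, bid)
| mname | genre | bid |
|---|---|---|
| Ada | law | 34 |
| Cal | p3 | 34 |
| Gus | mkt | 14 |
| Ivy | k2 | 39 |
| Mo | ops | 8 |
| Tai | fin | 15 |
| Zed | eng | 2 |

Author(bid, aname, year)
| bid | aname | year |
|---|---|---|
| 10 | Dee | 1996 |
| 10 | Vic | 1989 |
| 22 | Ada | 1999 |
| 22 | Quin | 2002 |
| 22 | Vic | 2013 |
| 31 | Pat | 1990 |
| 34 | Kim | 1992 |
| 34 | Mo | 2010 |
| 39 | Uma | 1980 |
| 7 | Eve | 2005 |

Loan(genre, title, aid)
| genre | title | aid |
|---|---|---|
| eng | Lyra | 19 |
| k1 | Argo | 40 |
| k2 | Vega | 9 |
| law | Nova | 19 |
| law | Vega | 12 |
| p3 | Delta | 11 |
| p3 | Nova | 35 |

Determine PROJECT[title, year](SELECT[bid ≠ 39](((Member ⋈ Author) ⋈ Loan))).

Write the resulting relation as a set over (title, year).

Joining Member and Author on bid yields {(Ada, law, 34, Kim, 1992), (Ada, law, 34, Mo, 2010), (Cal, p3, 34, Kim, 1992), (Cal, p3, 34, Mo, 2010), (Ivy, k2, 39, Uma, 1980)}.
Joining (Member ⋈ Author) and Loan on genre yields {(Ada, law, 34, Kim, 1992, Nova, 19), (Ada, law, 34, Kim, 1992, Vega, 12), (Ada, law, 34, Mo, 2010, Nova, 19), (Ada, law, 34, Mo, 2010, Vega, 12), (Cal, p3, 34, Kim, 1992, Delta, 11), (Cal, p3, 34, Kim, 1992, Nova, 35), (Cal, p3, 34, Mo, 2010, Delta, 11), (Cal, p3, 34, Mo, 2010, Nova, 35), (Ivy, k2, 39, Uma, 1980, Vega, 9)}.
Filtering on bid ≠ 39 leaves {(Ada, law, 34, Kim, 1992, Nova, 19), (Ada, law, 34, Kim, 1992, Vega, 12), (Ada, law, 34, Mo, 2010, Nova, 19), (Ada, law, 34, Mo, 2010, Vega, 12), (Cal, p3, 34, Kim, 1992, Delta, 11), (Cal, p3, 34, Kim, 1992, Nova, 35), (Cal, p3, 34, Mo, 2010, Delta, 11), (Cal, p3, 34, Mo, 2010, Nova, 35)}.
π_{title, year} gives {(Delta, 1992), (Delta, 2010), (Nova, 1992), (Nova, 2010), (Vega, 1992), (Vega, 2010)} (2 duplicate(s) eliminated).

{(Delta, 1992), (Delta, 2010), (Nova, 1992), (Nova, 2010), (Vega, 1992), (Vega, 2010)}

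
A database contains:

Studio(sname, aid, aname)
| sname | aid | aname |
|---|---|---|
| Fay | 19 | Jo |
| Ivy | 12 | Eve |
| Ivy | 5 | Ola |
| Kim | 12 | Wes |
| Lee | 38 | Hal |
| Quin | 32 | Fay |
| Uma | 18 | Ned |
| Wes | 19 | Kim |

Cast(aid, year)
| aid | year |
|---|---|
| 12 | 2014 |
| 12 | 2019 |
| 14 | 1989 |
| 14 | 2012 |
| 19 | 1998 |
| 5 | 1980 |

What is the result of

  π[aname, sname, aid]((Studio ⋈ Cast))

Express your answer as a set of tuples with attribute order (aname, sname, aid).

{(Eve, Ivy, 12), (Jo, Fay, 19), (Kim, Wes, 19), (Ola, Ivy, 5), (Wes, Kim, 12)}

Joining Studio and Cast on aid yields {(Fay, 19, Jo, 1998), (Ivy, 12, Eve, 2014), (Ivy, 12, Eve, 2019), (Ivy, 5, Ola, 1980), (Kim, 12, Wes, 2014), (Kim, 12, Wes, 2019), (Wes, 19, Kim, 1998)}.
Projecting to aname, sname, aid (2 duplicate(s) eliminated): {(Eve, Ivy, 12), (Jo, Fay, 19), (Kim, Wes, 19), (Ola, Ivy, 5), (Wes, Kim, 12)}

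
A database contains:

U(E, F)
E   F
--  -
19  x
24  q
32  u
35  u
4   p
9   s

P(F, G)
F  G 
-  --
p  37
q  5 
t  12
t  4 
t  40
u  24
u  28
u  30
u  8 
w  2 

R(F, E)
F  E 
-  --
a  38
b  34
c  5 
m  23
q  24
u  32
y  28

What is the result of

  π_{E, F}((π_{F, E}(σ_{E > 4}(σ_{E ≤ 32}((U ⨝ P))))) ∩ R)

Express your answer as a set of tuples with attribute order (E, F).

{(24, q), (32, u)}

U ⋈ P (natural join on F): {(24, q, 5), (32, u, 24), (32, u, 28), (32, u, 30), (32, u, 8), (35, u, 24), (35, u, 28), (35, u, 30), (35, u, 8), (4, p, 37)}
Selection E ≤ 32: {(24, q, 5), (32, u, 24), (32, u, 28), (32, u, 30), (32, u, 8), (4, p, 37)}
Selection E > 4: {(24, q, 5), (32, u, 24), (32, u, 28), (32, u, 30), (32, u, 8)}
Keep only column(s) F, E (3 duplicate(s) eliminated): {(q, 24), (u, 32)}
Intersection: {(q, 24), (u, 32)} with {(a, 38), (b, 34), (c, 5), (m, 23), (q, 24), (u, 32), (y, 28)} → {(q, 24), (u, 32)}
Keep only column(s) E, F: {(24, q), (32, u)}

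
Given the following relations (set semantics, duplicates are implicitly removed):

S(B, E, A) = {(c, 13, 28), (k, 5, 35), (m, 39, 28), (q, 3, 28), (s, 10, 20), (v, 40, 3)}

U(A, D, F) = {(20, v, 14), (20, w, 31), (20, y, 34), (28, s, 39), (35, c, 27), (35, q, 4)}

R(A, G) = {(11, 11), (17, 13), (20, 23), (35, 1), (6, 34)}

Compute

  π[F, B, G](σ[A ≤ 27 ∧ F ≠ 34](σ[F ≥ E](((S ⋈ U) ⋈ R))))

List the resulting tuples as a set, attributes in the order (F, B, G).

{(14, s, 23), (31, s, 23)}

S ⋈ U (natural join on A): {(c, 13, 28, s, 39), (k, 5, 35, c, 27), (k, 5, 35, q, 4), (m, 39, 28, s, 39), (q, 3, 28, s, 39), (s, 10, 20, v, 14), (s, 10, 20, w, 31), (s, 10, 20, y, 34)}
(S ⋈ U) ⋈ R (natural join on A): {(k, 5, 35, c, 27, 1), (k, 5, 35, q, 4, 1), (s, 10, 20, v, 14, 23), (s, 10, 20, w, 31, 23), (s, 10, 20, y, 34, 23)}
σ[F ≥ E]: keep tuples satisfying F ≥ E → {(k, 5, 35, c, 27, 1), (s, 10, 20, v, 14, 23), (s, 10, 20, w, 31, 23), (s, 10, 20, y, 34, 23)}
σ[A ≤ 27 ∧ F ≠ 34]: keep tuples satisfying A ≤ 27 ∧ F ≠ 34 → {(s, 10, 20, v, 14, 23), (s, 10, 20, w, 31, 23)}
π[F, B, G]: project onto (F, B, G) → {(14, s, 23), (31, s, 23)}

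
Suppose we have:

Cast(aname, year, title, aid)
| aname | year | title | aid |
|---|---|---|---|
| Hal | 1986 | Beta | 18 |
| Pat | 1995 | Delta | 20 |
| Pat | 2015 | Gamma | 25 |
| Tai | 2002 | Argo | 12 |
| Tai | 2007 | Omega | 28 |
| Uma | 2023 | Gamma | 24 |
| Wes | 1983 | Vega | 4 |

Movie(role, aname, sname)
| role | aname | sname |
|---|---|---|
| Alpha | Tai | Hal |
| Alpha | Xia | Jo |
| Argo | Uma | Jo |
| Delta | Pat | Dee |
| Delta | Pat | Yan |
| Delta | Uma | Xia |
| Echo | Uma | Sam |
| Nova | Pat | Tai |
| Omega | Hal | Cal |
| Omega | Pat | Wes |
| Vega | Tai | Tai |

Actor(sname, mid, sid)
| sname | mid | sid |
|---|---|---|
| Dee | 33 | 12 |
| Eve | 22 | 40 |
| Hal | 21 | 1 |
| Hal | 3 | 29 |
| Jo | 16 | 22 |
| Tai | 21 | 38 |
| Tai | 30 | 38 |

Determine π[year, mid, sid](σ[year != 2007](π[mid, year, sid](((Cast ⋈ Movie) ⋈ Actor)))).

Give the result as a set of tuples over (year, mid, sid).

{(1995, 21, 38), (1995, 30, 38), (1995, 33, 12), (2002, 21, 1), (2002, 21, 38), (2002, 3, 29), (2002, 30, 38), (2015, 21, 38), (2015, 30, 38), (2015, 33, 12), (2023, 16, 22)}

Joining Cast and Movie on aname yields {(Hal, 1986, Beta, 18, Omega, Cal), (Pat, 1995, Delta, 20, Delta, Dee), (Pat, 1995, Delta, 20, Delta, Yan), (Pat, 1995, Delta, 20, Nova, Tai), (Pat, 1995, Delta, 20, Omega, Wes), (Pat, 2015, Gamma, 25, Delta, Dee), (Pat, 2015, Gamma, 25, Delta, Yan), (Pat, 2015, Gamma, 25, Nova, Tai), (Pat, 2015, Gamma, 25, Omega, Wes), (Tai, 2002, Argo, 12, Alpha, Hal), (Tai, 2002, Argo, 12, Vega, Tai), (Tai, 2007, Omega, 28, Alpha, Hal), (Tai, 2007, Omega, 28, Vega, Tai), (Uma, 2023, Gamma, 24, Argo, Jo), (Uma, 2023, Gamma, 24, Delta, Xia), (Uma, 2023, Gamma, 24, Echo, Sam)}.
Joining (Cast ⋈ Movie) and Actor on sname yields {(Pat, 1995, Delta, 20, Delta, Dee, 33, 12), (Pat, 1995, Delta, 20, Nova, Tai, 21, 38), (Pat, 1995, Delta, 20, Nova, Tai, 30, 38), (Pat, 2015, Gamma, 25, Delta, Dee, 33, 12), (Pat, 2015, Gamma, 25, Nova, Tai, 21, 38), (Pat, 2015, Gamma, 25, Nova, Tai, 30, 38), (Tai, 2002, Argo, 12, Alpha, Hal, 21, 1), (Tai, 2002, Argo, 12, Alpha, Hal, 3, 29), (Tai, 2002, Argo, 12, Vega, Tai, 21, 38), (Tai, 2002, Argo, 12, Vega, Tai, 30, 38), (Tai, 2007, Omega, 28, Alpha, Hal, 21, 1), (Tai, 2007, Omega, 28, Alpha, Hal, 3, 29), (Tai, 2007, Omega, 28, Vega, Tai, 21, 38), (Tai, 2007, Omega, 28, Vega, Tai, 30, 38), (Uma, 2023, Gamma, 24, Argo, Jo, 16, 22)}.
π[mid, year, sid]: project onto (mid, year, sid) → {(16, 2023, 22), (21, 1995, 38), (21, 2002, 1), (21, 2002, 38), (21, 2007, 1), (21, 2007, 38), (21, 2015, 38), (3, 2002, 29), (3, 2007, 29), (30, 1995, 38), (30, 2002, 38), (30, 2007, 38), (30, 2015, 38), (33, 1995, 12), (33, 2015, 12)}
Filtering on year != 2007 leaves {(16, 2023, 22), (21, 1995, 38), (21, 2002, 1), (21, 2002, 38), (21, 2015, 38), (3, 2002, 29), (30, 1995, 38), (30, 2002, 38), (30, 2015, 38), (33, 1995, 12), (33, 2015, 12)}.
π[year, mid, sid]: project onto (year, mid, sid) → {(1995, 21, 38), (1995, 30, 38), (1995, 33, 12), (2002, 21, 1), (2002, 21, 38), (2002, 3, 29), (2002, 30, 38), (2015, 21, 38), (2015, 30, 38), (2015, 33, 12), (2023, 16, 22)}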